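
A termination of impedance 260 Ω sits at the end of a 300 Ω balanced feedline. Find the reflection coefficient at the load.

Γ = -0.0714

Γ = (Z_L − Z_0)/(Z_L + Z_0) = (260 − 300)/(260 + 300) = -40/560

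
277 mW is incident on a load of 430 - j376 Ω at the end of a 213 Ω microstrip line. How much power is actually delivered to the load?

P_delivered ≈ 183 mW

|Γ| = |(217 − j376)/(643 − j376)| = 0.583
|Γ|² = 0.34
P_refl = |Γ|²·P_inc = 94.1 mW, P_del = (1 − |Γ|²)·P_inc = 183 mW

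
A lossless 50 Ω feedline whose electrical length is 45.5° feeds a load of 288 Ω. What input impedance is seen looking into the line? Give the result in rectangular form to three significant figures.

Z_in ≈ 16.6 − j46.3 Ω

tan(βl) = tan(45.5°) = 1.02
Z_in = Z_0·(Z_L + jZ_0·tanβl)/(Z_0 + jZ_L·tanβl)
     = 50·(288 + j50.9)/(50 + j293)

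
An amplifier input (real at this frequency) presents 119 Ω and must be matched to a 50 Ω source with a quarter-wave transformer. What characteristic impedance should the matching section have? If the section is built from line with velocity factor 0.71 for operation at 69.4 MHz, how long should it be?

Z_qwt ≈ 77.1 Ω; length ≈ 76.7 cm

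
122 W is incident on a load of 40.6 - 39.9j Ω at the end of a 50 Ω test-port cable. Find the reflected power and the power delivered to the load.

P_reflected ≈ 20.9 W; P_delivered ≈ 101 W

|Γ| = |(-9.4 − j39.9)/(90.6 − j39.9)| = 0.414
|Γ|² = 0.171
P_refl = |Γ|²·P_inc = 20.9 W, P_del = (1 − |Γ|²)·P_inc = 101 W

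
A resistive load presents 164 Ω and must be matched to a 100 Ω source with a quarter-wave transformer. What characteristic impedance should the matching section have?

Z_qwt ≈ 128 Ω

Z_qwt = √(Z_0·R_L) = √(100 × 164) = √16400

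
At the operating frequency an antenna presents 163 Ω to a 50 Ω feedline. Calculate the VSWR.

VSWR ≈ 3.26

For a purely resistive load, VSWR = R_L/Z_0 or Z_0/R_L (whichever > 1) = 163/50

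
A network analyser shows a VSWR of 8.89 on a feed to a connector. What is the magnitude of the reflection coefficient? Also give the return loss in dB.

|Γ| = (S − 1)/(S + 1) = (8.89 − 1)/(8.89 + 1) = 7.89/9.89
RL = −20·log₁₀|Γ| = −20·log₁₀(0.798)

|Γ| ≈ 0.798; return loss ≈ 1.96 dB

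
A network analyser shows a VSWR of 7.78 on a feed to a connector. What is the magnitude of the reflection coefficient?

|Γ| = (S − 1)/(S + 1) = (7.78 − 1)/(7.78 + 1) = 6.78/8.78

|Γ| ≈ 0.772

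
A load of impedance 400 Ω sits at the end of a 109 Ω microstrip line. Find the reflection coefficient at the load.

Γ = 0.572

Γ = (Z_L − Z_0)/(Z_L + Z_0) = (400 − 109)/(400 + 109) = 291/509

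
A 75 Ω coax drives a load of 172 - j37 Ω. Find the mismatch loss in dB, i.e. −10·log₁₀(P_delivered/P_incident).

mismatch loss ≈ 0.824 dB

Γ = (97 − j37)/(247 − j37), |Γ| = 0.416
|Γ|² = 0.173, so P_del/P_inc = 1 − |Γ|² = 0.827
ML = −10·log₁₀(1 − |Γ|²)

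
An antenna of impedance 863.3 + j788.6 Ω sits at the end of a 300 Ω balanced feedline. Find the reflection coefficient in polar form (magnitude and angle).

Γ ≈ 0.69 ∠ 20.3°

Γ = (Z_L − Z_0)/(Z_L + Z_0) = (563.3 + j788.6)/(1163 + j788.6)
|Γ| = 969/1410 = 0.69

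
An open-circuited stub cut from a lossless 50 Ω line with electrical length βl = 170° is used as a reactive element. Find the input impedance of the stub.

tan(βl) = -0.176
For an open-circuited stub, Z_in = −jZ_0·cot(βl) = −jZ_0/tan(βl)

Z_in ≈ +j284 Ω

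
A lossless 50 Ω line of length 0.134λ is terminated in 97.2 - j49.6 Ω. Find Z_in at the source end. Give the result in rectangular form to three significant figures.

βl = 2π × 0.134 = 48.2°
tan(βl) = tan(48.2°) = 1.12
Z_in = Z_0·(Z_L + jZ_0·tanβl)/(Z_0 + jZ_L·tanβl)
     = 50·(97.2 + j6.4)/(106 + j109)

Z_in ≈ 23.8 − j21.5 Ω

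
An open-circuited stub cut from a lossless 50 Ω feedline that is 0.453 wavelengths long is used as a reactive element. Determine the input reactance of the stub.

βl = 2π × 0.453 = 163°
tan(βl) = -0.304
For an open-circuited stub, Z_in = −jZ_0·cot(βl) = −jZ_0/tan(βl)

X_in ≈ 164 Ω (inductive)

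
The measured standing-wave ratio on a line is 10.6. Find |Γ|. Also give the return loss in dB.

|Γ| ≈ 0.828; return loss ≈ 1.64 dB

|Γ| = (S − 1)/(S + 1) = (10.6 − 1)/(10.6 + 1) = 9.6/11.6
RL = −20·log₁₀|Γ| = −20·log₁₀(0.828)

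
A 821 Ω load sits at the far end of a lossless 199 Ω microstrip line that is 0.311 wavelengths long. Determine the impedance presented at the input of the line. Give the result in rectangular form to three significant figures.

βl = 2π × 0.311 = 112°
tan(βl) = tan(112°) = -2.48
Z_in = Z_0·(Z_L + jZ_0·tanβl)/(Z_0 + jZ_L·tanβl)
     = 199·(821 − j494)/(199 − j2040)

Z_in ≈ 55.5 + j74.8 Ω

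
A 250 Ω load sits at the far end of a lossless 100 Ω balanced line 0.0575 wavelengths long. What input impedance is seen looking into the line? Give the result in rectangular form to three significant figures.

Z_in ≈ 151 − j105 Ω

βl = 2π × 0.0575 = 20.7°
tan(βl) = tan(20.7°) = 0.378
Z_in = Z_0·(Z_L + jZ_0·tanβl)/(Z_0 + jZ_L·tanβl)
     = 100·(250 + j37.8)/(100 + j94.5)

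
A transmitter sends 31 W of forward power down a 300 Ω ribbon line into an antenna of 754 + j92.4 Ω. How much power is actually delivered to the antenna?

P_delivered ≈ 25.1 W

|Γ| = |(454 + j92.4)/(1054 + j92.4)| = 0.438
|Γ|² = 0.192
P_refl = |Γ|²·P_inc = 5.94 W, P_del = (1 − |Γ|²)·P_inc = 25.1 W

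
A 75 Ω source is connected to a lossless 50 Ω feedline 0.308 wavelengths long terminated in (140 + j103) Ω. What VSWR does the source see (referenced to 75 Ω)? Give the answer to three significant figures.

VSWR ≈ 6.55

βl = 2π × 0.308 = 111°
tan(βl) = -2.62
Z_in = Z_0·(Z_L + jZ_0·tanβl)/(Z_0 + jZ_L·tanβl) = 11.6 + j8.94 Ω
Γ_s = (Z_in − Z_s)/(Z_in + Z_s) = (-63.4 + j8.94)/(86.6 + j8.94), |Γ_s| = 0.735
VSWR = (1 + |Γ_s|)/(1 − |Γ_s|)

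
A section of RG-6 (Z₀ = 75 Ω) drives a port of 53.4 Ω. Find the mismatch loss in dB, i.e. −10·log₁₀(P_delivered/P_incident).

mismatch loss ≈ 0.125 dB

Γ = (53.4 − 75)/(53.4 + 75) = -0.168
|Γ|² = 0.0283, so P_del/P_inc = 1 − |Γ|² = 0.972
ML = −10·log₁₀(1 − |Γ|²)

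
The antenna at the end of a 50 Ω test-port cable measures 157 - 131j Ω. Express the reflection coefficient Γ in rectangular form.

Γ ≈ 0.655 − j0.218

Γ = (Z_L − Z_0)/(Z_L + Z_0) = (107 − j131)/(207 − j131)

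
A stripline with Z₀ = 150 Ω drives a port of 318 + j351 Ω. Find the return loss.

RL ≈ 3.54 dB

Γ = (168 + j351)/(468 + j351), |Γ| = 0.665
RL = −20·log₁₀|Γ| = −20·log₁₀(0.665)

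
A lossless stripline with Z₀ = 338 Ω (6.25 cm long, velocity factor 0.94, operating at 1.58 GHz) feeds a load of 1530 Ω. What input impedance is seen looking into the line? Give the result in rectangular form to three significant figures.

λ = v/f = 0.94·c / 1.58 GHz = 0.178 m
βl = 2π·l/λ = 2π × 0.35 = 126°
tan(βl) = tan(126°) = -1.37
Z_in = Z_0·(Z_L + jZ_0·tanβl)/(Z_0 + jZ_L·tanβl)
     = 338·(1530 − j464)/(338 − j2100)

Z_in ≈ 111 + j228 Ω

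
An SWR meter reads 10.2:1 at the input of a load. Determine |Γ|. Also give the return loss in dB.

|Γ| ≈ 0.821; return loss ≈ 1.71 dB

|Γ| = (S − 1)/(S + 1) = (10.2 − 1)/(10.2 + 1) = 9.2/11.2
RL = −20·log₁₀|Γ| = −20·log₁₀(0.821)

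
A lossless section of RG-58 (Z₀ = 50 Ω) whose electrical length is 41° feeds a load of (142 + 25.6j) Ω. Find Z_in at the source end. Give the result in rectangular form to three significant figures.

tan(βl) = tan(41°) = 0.869
Z_in = Z_0·(Z_L + jZ_0·tanβl)/(Z_0 + jZ_L·tanβl)
     = 50·(142 + j69.1)/(27.7 + j123)

Z_in ≈ 38.9 − j48.8 Ω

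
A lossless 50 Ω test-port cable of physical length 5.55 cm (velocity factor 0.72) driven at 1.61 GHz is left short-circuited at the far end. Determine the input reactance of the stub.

λ = v/f = 0.72·c / 1.61 GHz = 0.134 m
βl = 2π·l/λ = 2π × 0.414 = 149°
tan(βl) = -0.603
For a short-circuited stub, Z_in = jZ_0·tan(βl)

X_in ≈ -30.1 Ω (capacitive)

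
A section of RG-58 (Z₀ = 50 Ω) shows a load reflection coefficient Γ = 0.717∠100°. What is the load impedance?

Z_L ≈ 13.8 + j40 Ω

Z_L = Z_0·(1 + Γ)/(1 − Γ) = 50·(0.875 + j0.706)/(1.12 − j0.706)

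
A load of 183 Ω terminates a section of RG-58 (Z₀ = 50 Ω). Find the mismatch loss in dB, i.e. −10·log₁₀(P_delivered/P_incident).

mismatch loss ≈ 1.71 dB

Γ = (183 − 50)/(183 + 50) = 0.571
|Γ|² = 0.326, so P_del/P_inc = 1 − |Γ|² = 0.674
ML = −10·log₁₀(1 − |Γ|²)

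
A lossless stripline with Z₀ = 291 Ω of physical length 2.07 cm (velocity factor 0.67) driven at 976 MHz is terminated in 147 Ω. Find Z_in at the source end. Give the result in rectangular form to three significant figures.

Z_in ≈ 199 + j139 Ω

λ = v/f = 0.67·c / 976 MHz = 0.206 m
βl = 2π·l/λ = 2π × 0.101 = 36.2°
tan(βl) = tan(36.2°) = 0.731
Z_in = Z_0·(Z_L + jZ_0·tanβl)/(Z_0 + jZ_L·tanβl)
     = 291·(147 + j213)/(291 + j108)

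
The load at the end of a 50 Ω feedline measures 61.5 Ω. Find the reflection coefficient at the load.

Γ = 0.103

Γ = (Z_L − Z_0)/(Z_L + Z_0) = (61.5 − 50)/(61.5 + 50) = 11.5/111.5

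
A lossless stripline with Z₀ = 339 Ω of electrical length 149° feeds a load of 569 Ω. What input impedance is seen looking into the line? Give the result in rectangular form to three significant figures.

tan(βl) = tan(149°) = -0.601
Z_in = Z_0·(Z_L + jZ_0·tanβl)/(Z_0 + jZ_L·tanβl)
     = 339·(569 − j204)/(339 − j342)

Z_in ≈ 384 + j184 Ω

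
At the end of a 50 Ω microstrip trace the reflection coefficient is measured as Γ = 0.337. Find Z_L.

Z_L ≈ 101 Ω

Z_L = Z_0·(1 + Γ)/(1 − Γ) = 50·(1.34)/(0.663)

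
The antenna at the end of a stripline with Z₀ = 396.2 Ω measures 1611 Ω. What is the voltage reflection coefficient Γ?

Γ = (Z_L − Z_0)/(Z_L + Z_0) = (1611 − 396.2)/(1611 + 396.2) = 1215/2007

Γ = 0.605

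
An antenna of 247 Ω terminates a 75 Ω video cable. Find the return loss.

RL ≈ 5.45 dB

Γ = (247 − 75)/(247 + 75) = 0.534
RL = −20·log₁₀|Γ| = −20·log₁₀(0.534)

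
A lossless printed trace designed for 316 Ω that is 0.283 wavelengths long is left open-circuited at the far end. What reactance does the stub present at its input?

X_in ≈ 66.5 Ω (inductive)

βl = 2π × 0.283 = 102°
tan(βl) = -4.75
For an open-circuited stub, Z_in = −jZ_0·cot(βl) = −jZ_0/tan(βl)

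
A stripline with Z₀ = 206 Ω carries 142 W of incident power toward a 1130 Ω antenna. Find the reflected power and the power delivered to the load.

Γ = (1130 − 206)/(1130 + 206) = 0.692
|Γ|² = 0.478
P_refl = |Γ|²·P_inc = 67.9 W, P_del = (1 − |Γ|²)·P_inc = 74.1 W

P_reflected ≈ 67.9 W; P_delivered ≈ 74.1 W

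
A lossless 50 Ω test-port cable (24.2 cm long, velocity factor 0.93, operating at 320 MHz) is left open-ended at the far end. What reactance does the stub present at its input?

λ = v/f = 0.93·c / 320 MHz = 0.872 m
βl = 2π·l/λ = 2π × 0.278 = 99.9°
tan(βl) = -5.72
For an open-ended stub, Z_in = −jZ_0·cot(βl) = −jZ_0/tan(βl)

X_in ≈ 8.75 Ω (inductive)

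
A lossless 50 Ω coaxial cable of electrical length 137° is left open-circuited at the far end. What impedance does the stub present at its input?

Z_in ≈ +j53.6 Ω

tan(βl) = -0.933
For an open-circuited stub, Z_in = −jZ_0·cot(βl) = −jZ_0/tan(βl)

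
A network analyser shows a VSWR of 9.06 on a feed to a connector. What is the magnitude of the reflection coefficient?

|Γ| = (S − 1)/(S + 1) = (9.06 − 1)/(9.06 + 1) = 8.06/10.1

|Γ| ≈ 0.801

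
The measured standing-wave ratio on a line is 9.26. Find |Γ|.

|Γ| = (S − 1)/(S + 1) = (9.26 − 1)/(9.26 + 1) = 8.26/10.3

|Γ| ≈ 0.805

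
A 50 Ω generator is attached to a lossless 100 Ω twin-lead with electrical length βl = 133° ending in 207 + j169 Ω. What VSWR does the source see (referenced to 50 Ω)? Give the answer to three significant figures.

VSWR ≈ 3.23

tan(βl) = -1.07
Z_in = Z_0·(Z_L + jZ_0·tanβl)/(Z_0 + jZ_L·tanβl) = 34.7 + j49.3 Ω
Γ_s = (Z_in − Z_s)/(Z_in + Z_s) = (-15.3 + j49.3)/(84.7 + j49.3), |Γ_s| = 0.527
VSWR = (1 + |Γ_s|)/(1 − |Γ_s|)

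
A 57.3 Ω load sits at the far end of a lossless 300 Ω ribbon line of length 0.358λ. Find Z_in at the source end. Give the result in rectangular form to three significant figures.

Z_in ≈ 138 − j339 Ω

βl = 2π × 0.358 = 129°
tan(βl) = tan(129°) = -1.24
Z_in = Z_0·(Z_L + jZ_0·tanβl)/(Z_0 + jZ_L·tanβl)
     = 300·(57.3 − j372)/(300 − j71.1)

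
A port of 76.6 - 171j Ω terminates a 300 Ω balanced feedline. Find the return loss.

RL ≈ 3.35 dB

Γ = (-223.4 − j171)/(376.6 − j171), |Γ| = 0.68
RL = −20·log₁₀|Γ| = −20·log₁₀(0.68)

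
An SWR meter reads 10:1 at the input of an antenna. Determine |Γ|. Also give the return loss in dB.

|Γ| ≈ 0.818; return loss ≈ 1.74 dB

|Γ| = (S − 1)/(S + 1) = (10 − 1)/(10 + 1) = 9/11
RL = −20·log₁₀|Γ| = −20·log₁₀(0.818)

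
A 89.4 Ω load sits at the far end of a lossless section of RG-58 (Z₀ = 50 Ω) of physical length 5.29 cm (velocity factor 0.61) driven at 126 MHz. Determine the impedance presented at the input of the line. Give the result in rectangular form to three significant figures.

λ = v/f = 0.61·c / 126 MHz = 1.45 m
βl = 2π·l/λ = 2π × 0.0364 = 13.1°
tan(βl) = tan(13.1°) = 0.233
Z_in = Z_0·(Z_L + jZ_0·tanβl)/(Z_0 + jZ_L·tanβl)
     = 50·(89.4 + j11.6)/(50 + j20.8)

Z_in ≈ 80.3 − j21.8 Ω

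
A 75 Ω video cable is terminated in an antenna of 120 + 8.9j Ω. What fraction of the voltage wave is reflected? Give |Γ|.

Γ = (Z_L − Z_0)/(Z_L + Z_0) = (45 + j8.9)/(195 + j8.9)
|Γ| = 45.9/195

|Γ| ≈ 0.235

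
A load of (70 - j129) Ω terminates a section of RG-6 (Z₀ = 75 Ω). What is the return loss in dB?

RL ≈ 3.54 dB

Γ = (-5 − j129)/(145 − j129), |Γ| = 0.665
RL = −20·log₁₀|Γ| = −20·log₁₀(0.665)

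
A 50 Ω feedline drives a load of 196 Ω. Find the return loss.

RL ≈ 4.53 dB

Γ = (196 − 50)/(196 + 50) = 0.593
RL = −20·log₁₀|Γ| = −20·log₁₀(0.593)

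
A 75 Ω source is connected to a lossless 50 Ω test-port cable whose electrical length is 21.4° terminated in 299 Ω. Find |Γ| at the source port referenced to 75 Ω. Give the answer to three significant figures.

|Γ| ≈ 0.647

tan(βl) = 0.392
Z_in = Z_0·(Z_L + jZ_0·tanβl)/(Z_0 + jZ_L·tanβl) = 53.1 − j105 Ω
Γ_s = (Z_in − Z_s)/(Z_in + Z_s) = (-21.9 − j105)/(128 − j105), |Γ_s| = 0.647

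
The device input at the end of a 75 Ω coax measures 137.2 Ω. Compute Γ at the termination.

Γ = (Z_L − Z_0)/(Z_L + Z_0) = (137.2 − 75)/(137.2 + 75) = 62.2/212.2

Γ = 0.293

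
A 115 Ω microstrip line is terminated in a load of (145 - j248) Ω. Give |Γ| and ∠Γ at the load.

Γ ≈ 0.695 ∠ -39.5°

Γ = (Z_L − Z_0)/(Z_L + Z_0) = (30 − j248)/(260 − j248)
|Γ| = 250/359 = 0.695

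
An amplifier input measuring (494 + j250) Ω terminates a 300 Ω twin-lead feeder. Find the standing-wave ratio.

VSWR ≈ 2.23

Γ = (Z_L − Z_0)/(Z_L + Z_0) = (194 + j250)/(794 + j250)
|Γ| = 316/832 = 0.38
VSWR = (1 + |Γ|)/(1 − |Γ|) = 1.38/0.62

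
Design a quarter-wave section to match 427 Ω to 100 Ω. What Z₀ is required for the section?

Z_qwt ≈ 207 Ω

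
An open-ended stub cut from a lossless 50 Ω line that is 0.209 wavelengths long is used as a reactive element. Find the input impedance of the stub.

βl = 2π × 0.209 = 75.2°
tan(βl) = 3.8
For an open-ended stub, Z_in = −jZ_0·cot(βl) = −jZ_0/tan(βl)

Z_in ≈ −j13.2 Ω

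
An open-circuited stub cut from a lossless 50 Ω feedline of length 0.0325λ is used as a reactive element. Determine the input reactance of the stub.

X_in ≈ -241 Ω (capacitive)

βl = 2π × 0.0325 = 11.7°
tan(βl) = 0.207
For an open-circuited stub, Z_in = −jZ_0·cot(βl) = −jZ_0/tan(βl)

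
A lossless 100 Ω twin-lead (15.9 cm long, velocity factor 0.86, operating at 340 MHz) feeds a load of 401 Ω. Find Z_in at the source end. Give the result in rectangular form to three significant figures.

λ = v/f = 0.86·c / 340 MHz = 0.759 m
βl = 2π·l/λ = 2π × 0.21 = 75.4°
tan(βl) = tan(75.4°) = 3.85
Z_in = Z_0·(Z_L + jZ_0·tanβl)/(Z_0 + jZ_L·tanβl)
     = 100·(401 + j385)/(100 + j1540)

Z_in ≈ 26.5 − j24.3 Ω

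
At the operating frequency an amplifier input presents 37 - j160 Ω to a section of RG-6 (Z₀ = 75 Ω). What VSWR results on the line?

VSWR ≈ 11.7

Γ = (Z_L − Z_0)/(Z_L + Z_0) = (-38 − j160)/(112 − j160)
|Γ| = 164/195 = 0.842
VSWR = (1 + |Γ|)/(1 − |Γ|) = 1.84/0.158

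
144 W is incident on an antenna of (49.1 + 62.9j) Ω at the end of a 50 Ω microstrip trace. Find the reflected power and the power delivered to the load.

|Γ| = |(-0.9 + j62.9)/(99.1 + j62.9)| = 0.536
|Γ|² = 0.287
P_refl = |Γ|²·P_inc = 41.4 W, P_del = (1 − |Γ|²)·P_inc = 103 W

P_reflected ≈ 41.4 W; P_delivered ≈ 103 W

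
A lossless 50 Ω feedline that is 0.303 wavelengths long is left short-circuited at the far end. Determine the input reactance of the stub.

X_in ≈ -145 Ω (capacitive)

βl = 2π × 0.303 = 109°
tan(βl) = -2.89
For a short-circuited stub, Z_in = jZ_0·tan(βl)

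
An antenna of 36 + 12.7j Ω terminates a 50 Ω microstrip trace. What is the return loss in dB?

Γ = (-14 + j12.7)/(86 + j12.7), |Γ| = 0.217
RL = −20·log₁₀|Γ| = −20·log₁₀(0.217)

RL ≈ 13.3 dB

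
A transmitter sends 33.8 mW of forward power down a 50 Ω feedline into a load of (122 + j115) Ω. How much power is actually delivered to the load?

|Γ| = |(72 + j115)/(172 + j115)| = 0.656
|Γ|² = 0.43
P_refl = |Γ|²·P_inc = 14.5 mW, P_del = (1 − |Γ|²)·P_inc = 19.3 mW

P_delivered ≈ 19.3 mW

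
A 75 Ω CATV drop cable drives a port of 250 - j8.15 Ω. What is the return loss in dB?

RL ≈ 5.37 dB

Γ = (175 − j8.15)/(325 − j8.15), |Γ| = 0.539
RL = −20·log₁₀|Γ| = −20·log₁₀(0.539)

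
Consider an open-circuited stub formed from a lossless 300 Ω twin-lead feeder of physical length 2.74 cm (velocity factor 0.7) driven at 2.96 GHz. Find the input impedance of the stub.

Z_in ≈ +j346 Ω

λ = v/f = 0.7·c / 2.96 GHz = 0.0709 m
βl = 2π·l/λ = 2π × 0.386 = 139°
tan(βl) = -0.868
For an open-circuited stub, Z_in = −jZ_0·cot(βl) = −jZ_0/tan(βl)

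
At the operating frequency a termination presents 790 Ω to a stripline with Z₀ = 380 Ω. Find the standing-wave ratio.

VSWR ≈ 2.08

Γ = (790 − 380)/(790 + 380) = 0.35
VSWR = (1 + 0.35)/(1 − 0.35)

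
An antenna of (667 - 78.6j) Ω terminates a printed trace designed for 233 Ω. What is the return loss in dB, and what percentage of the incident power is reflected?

RL ≈ 6.23 dB; 23.8% of incident power reflected

Γ = (434 − j78.6)/(900 − j78.6), |Γ| = 0.488
RL = −20·log₁₀(0.488) = 6.23 dB
P_refl/P_inc = |Γ|² = 0.238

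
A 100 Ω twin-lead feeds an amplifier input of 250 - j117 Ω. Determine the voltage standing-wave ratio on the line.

Γ = (Z_L − Z_0)/(Z_L + Z_0) = (150 − j117)/(350 − j117)
|Γ| = 190/369 = 0.515
VSWR = (1 + |Γ|)/(1 − |Γ|) = 1.52/0.485

VSWR ≈ 3.13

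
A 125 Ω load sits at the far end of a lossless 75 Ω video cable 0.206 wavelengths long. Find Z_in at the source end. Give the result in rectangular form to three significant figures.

βl = 2π × 0.206 = 74.2°
tan(βl) = tan(74.2°) = 3.52
Z_in = Z_0·(Z_L + jZ_0·tanβl)/(Z_0 + jZ_L·tanβl)
     = 75·(125 + j264)/(75 + j441)

Z_in ≈ 47.3 − j13.2 Ω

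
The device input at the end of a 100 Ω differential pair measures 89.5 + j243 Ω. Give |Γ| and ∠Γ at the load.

Γ = (Z_L − Z_0)/(Z_L + Z_0) = (-10.5 + j243)/(189.5 + j243)
|Γ| = 243/308 = 0.789

Γ ≈ 0.789 ∠ 40.4°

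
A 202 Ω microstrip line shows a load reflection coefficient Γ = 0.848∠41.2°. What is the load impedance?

Z_L = Z_0·(1 + Γ)/(1 − Γ) = 202·(1.64 + j0.559)/(0.362 − j0.559)

Z_L ≈ 128 + j509 Ω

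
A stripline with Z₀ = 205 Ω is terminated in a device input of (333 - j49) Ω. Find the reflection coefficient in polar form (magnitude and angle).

Γ ≈ 0.254 ∠ -15.7°

Γ = (Z_L − Z_0)/(Z_L + Z_0) = (128 − j49)/(538 − j49)
|Γ| = 137/540 = 0.254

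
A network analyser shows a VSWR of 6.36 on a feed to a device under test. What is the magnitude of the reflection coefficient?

|Γ| ≈ 0.728

|Γ| = (S − 1)/(S + 1) = (6.36 − 1)/(6.36 + 1) = 5.36/7.36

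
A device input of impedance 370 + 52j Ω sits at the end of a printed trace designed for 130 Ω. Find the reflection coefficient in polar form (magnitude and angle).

Γ ≈ 0.489 ∠ 6.29°

Γ = (Z_L − Z_0)/(Z_L + Z_0) = (240 + j52)/(500 + j52)
|Γ| = 246/503 = 0.489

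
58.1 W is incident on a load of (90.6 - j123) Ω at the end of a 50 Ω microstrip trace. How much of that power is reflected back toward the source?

P_reflected ≈ 27.9 W

|Γ| = |(40.6 − j123)/(140.6 − j123)| = 0.693
|Γ|² = 0.481
P_refl = |Γ|²·P_inc = 27.9 W, P_del = (1 − |Γ|²)·P_inc = 30.2 W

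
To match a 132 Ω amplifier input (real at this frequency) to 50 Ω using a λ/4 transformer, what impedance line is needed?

Z_qwt ≈ 81.2 Ω

Z_qwt = √(Z_0·R_L) = √(50 × 132) = √6600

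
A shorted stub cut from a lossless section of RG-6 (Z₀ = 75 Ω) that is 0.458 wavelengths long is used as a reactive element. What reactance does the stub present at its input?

X_in ≈ -20.3 Ω (capacitive)

βl = 2π × 0.458 = 165°
tan(βl) = -0.27
For a shorted stub, Z_in = jZ_0·tan(βl)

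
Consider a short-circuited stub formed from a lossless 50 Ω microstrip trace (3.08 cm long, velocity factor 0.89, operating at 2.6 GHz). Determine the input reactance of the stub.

X_in ≈ -154 Ω (capacitive)

λ = v/f = 0.89·c / 2.6 GHz = 0.103 m
βl = 2π·l/λ = 2π × 0.3 = 108°
tan(βl) = -3.08
For a short-circuited stub, Z_in = jZ_0·tan(βl)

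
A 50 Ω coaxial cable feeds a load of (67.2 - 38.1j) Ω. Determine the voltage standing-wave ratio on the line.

VSWR ≈ 2.03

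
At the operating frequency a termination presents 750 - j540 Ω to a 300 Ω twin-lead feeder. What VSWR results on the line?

Γ = (Z_L − Z_0)/(Z_L + Z_0) = (450 − j540)/(1050 − j540)
|Γ| = 703/1180 = 0.595
VSWR = (1 + |Γ|)/(1 − |Γ|) = 1.6/0.405

VSWR ≈ 3.94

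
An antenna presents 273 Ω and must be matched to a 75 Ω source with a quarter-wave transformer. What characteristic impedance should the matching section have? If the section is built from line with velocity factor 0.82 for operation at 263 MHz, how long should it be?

Z_qwt = √(Z_0·R_L) = √(75 × 273) = √20480
λ = 0.82·c/f = 0.935 m, so l = λ/4 = 0.234 m

Z_qwt ≈ 143 Ω; length ≈ 23.4 cm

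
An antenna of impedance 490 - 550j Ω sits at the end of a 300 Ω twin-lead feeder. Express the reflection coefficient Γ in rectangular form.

Γ = (Z_L − Z_0)/(Z_L + Z_0) = (190 − j550)/(790 − j550)

Γ ≈ 0.488 − j0.356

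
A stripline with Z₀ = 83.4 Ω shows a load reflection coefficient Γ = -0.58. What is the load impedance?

Z_L ≈ 22.2 Ω

Z_L = Z_0·(1 + Γ)/(1 − Γ) = 83.4·(0.42)/(1.58)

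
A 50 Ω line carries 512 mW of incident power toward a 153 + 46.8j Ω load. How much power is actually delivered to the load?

P_delivered ≈ 361 mW

|Γ| = |(103 + j46.8)/(203 + j46.8)| = 0.543
|Γ|² = 0.295
P_refl = |Γ|²·P_inc = 151 mW, P_del = (1 − |Γ|²)·P_inc = 361 mW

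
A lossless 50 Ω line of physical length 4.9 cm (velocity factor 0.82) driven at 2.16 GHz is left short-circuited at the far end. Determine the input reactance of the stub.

X_in ≈ -23.4 Ω (capacitive)

λ = v/f = 0.82·c / 2.16 GHz = 0.114 m
βl = 2π·l/λ = 2π × 0.43 = 155°
tan(βl) = -0.469
For a short-circuited stub, Z_in = jZ_0·tan(βl)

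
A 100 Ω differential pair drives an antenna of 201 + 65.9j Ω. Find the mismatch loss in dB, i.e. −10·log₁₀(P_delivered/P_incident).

mismatch loss ≈ 0.722 dB

Γ = (101 + j65.9)/(301 + j65.9), |Γ| = 0.391
|Γ|² = 0.153, so P_del/P_inc = 1 − |Γ|² = 0.847
ML = −10·log₁₀(1 − |Γ|²)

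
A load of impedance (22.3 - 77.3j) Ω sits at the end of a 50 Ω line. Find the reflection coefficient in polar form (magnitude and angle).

Γ ≈ 0.776 ∠ -62.8°

Γ = (Z_L − Z_0)/(Z_L + Z_0) = (-27.7 − j77.3)/(72.3 − j77.3)
|Γ| = 82.1/106 = 0.776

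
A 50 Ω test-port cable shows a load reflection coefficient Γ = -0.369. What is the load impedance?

Z_L ≈ 23 Ω

Z_L = Z_0·(1 + Γ)/(1 − Γ) = 50·(0.631)/(1.37)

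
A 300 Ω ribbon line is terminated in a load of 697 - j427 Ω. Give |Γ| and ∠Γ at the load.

Γ = (Z_L − Z_0)/(Z_L + Z_0) = (397 − j427)/(997 − j427)
|Γ| = 583/1080 = 0.538

Γ ≈ 0.538 ∠ -23.9°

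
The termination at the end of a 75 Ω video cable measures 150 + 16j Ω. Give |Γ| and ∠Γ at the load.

Γ = (Z_L − Z_0)/(Z_L + Z_0) = (75 + j16)/(225 + j16)
|Γ| = 76.7/226 = 0.34

Γ ≈ 0.34 ∠ 7.98°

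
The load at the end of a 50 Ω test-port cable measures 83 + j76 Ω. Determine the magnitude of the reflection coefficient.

|Γ| ≈ 0.541

Γ = (Z_L − Z_0)/(Z_L + Z_0) = (33 + j76)/(133 + j76)
|Γ| = 82.9/153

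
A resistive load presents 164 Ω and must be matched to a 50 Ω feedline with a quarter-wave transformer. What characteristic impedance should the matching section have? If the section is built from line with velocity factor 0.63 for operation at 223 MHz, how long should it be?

Z_qwt ≈ 90.6 Ω; length ≈ 21.2 cm

Z_qwt = √(Z_0·R_L) = √(50 × 164) = √8200
λ = 0.63·c/f = 0.848 m, so l = λ/4 = 0.212 m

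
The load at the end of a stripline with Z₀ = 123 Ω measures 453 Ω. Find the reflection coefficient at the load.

Γ = (Z_L − Z_0)/(Z_L + Z_0) = (453 − 123)/(453 + 123) = 330/576

Γ = 0.573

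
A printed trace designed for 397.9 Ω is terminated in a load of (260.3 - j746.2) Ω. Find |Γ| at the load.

Γ = (Z_L − Z_0)/(Z_L + Z_0) = (-137.6 − j746.2)/(658.2 − j746.2)
|Γ| = 759/995

|Γ| ≈ 0.763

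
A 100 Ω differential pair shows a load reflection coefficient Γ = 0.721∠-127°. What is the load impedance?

Z_L = Z_0·(1 + Γ)/(1 − Γ) = 100·(0.566 − j0.576)/(1.43 + j0.576)

Z_L ≈ 20.1 − j48.2 Ω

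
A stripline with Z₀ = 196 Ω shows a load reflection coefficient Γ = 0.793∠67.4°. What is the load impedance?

Z_L ≈ 71.4 + j282 Ω

Z_L = Z_0·(1 + Γ)/(1 − Γ) = 196·(1.3 + j0.732)/(0.695 − j0.732)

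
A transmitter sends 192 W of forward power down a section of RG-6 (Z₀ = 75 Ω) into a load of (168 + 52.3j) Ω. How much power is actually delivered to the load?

|Γ| = |(93 + j52.3)/(243 + j52.3)| = 0.429
|Γ|² = 0.184
P_refl = |Γ|²·P_inc = 35.4 W, P_del = (1 − |Γ|²)·P_inc = 157 W

P_delivered ≈ 157 W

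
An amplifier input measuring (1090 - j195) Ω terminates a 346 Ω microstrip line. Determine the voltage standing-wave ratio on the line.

Γ = (Z_L − Z_0)/(Z_L + Z_0) = (744 − j195)/(1436 − j195)
|Γ| = 769/1450 = 0.531
VSWR = (1 + |Γ|)/(1 − |Γ|) = 1.53/0.469

VSWR ≈ 3.26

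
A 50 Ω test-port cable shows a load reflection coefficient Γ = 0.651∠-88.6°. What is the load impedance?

Z_L ≈ 20.7 − j46.8 Ω

Z_L = Z_0·(1 + Γ)/(1 − Γ) = 50·(1.02 − j0.651)/(0.984 + j0.651)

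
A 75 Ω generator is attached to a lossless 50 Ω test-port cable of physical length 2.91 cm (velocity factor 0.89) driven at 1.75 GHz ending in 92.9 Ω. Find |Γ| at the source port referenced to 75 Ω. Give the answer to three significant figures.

λ = v/f = 0.89·c / 1.75 GHz = 0.153 m
βl = 2π·l/λ = 2π × 0.191 = 68.7°
tan(βl) = 2.56
Z_in = Z_0·(Z_L + jZ_0·tanβl)/(Z_0 + jZ_L·tanβl) = 29.7 − j13.3 Ω
Γ_s = (Z_in − Z_s)/(Z_in + Z_s) = (-45.3 − j13.3)/(105 − j13.3), |Γ_s| = 0.447

|Γ| ≈ 0.447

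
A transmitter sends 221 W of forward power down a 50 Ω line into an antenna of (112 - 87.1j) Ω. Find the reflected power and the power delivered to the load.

|Γ| = |(62 − j87.1)/(162 − j87.1)| = 0.581
|Γ|² = 0.338
P_refl = |Γ|²·P_inc = 74.7 W, P_del = (1 − |Γ|²)·P_inc = 146 W

P_reflected ≈ 74.7 W; P_delivered ≈ 146 W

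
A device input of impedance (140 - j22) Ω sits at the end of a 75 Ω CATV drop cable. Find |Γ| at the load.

|Γ| ≈ 0.318

Γ = (Z_L − Z_0)/(Z_L + Z_0) = (65 − j22)/(215 − j22)
|Γ| = 68.6/216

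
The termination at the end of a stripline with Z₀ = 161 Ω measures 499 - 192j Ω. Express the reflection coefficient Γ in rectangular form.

Γ ≈ 0.55 − j0.131

Γ = (Z_L − Z_0)/(Z_L + Z_0) = (338 − j192)/(660 − j192)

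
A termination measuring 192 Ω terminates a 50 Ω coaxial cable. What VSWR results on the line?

VSWR ≈ 3.84

Γ = (192 − 50)/(192 + 50) = 0.587
VSWR = (1 + 0.587)/(1 − 0.587)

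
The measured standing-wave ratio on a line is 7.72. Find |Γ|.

|Γ| = (S − 1)/(S + 1) = (7.72 − 1)/(7.72 + 1) = 6.72/8.72

|Γ| ≈ 0.771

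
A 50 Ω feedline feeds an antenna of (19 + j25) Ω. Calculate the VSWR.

Γ = (Z_L − Z_0)/(Z_L + Z_0) = (-31 + j25)/(69 + j25)
|Γ| = 39.8/73.4 = 0.543
VSWR = (1 + |Γ|)/(1 − |Γ|) = 1.54/0.457

VSWR ≈ 3.37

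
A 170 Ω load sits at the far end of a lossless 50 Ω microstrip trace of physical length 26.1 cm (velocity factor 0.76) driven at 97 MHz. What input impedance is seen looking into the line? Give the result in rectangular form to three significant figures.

Z_in ≈ 31.7 − j48.5 Ω

λ = v/f = 0.76·c / 97 MHz = 2.35 m
βl = 2π·l/λ = 2π × 0.111 = 40°
tan(βl) = tan(40°) = 0.838
Z_in = Z_0·(Z_L + jZ_0·tanβl)/(Z_0 + jZ_L·tanβl)
     = 50·(170 + j41.9)/(50 + j143)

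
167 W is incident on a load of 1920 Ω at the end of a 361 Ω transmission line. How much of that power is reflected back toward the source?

Γ = (1920 − 361)/(1920 + 361) = 0.683
|Γ|² = 0.467
P_refl = |Γ|²·P_inc = 78 W, P_del = (1 − |Γ|²)·P_inc = 89 W

P_reflected ≈ 78 W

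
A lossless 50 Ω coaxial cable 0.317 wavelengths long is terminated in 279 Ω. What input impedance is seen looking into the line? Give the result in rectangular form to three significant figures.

Z_in ≈ 10.7 + j21.5 Ω

βl = 2π × 0.317 = 114°
tan(βl) = tan(114°) = -2.23
Z_in = Z_0·(Z_L + jZ_0·tanβl)/(Z_0 + jZ_L·tanβl)
     = 50·(279 − j112)/(50 − j623)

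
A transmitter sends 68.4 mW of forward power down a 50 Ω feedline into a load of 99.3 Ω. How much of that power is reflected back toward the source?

Γ = (99.3 − 50)/(99.3 + 50) = 0.33
|Γ|² = 0.109
P_refl = |Γ|²·P_inc = 7.46 mW, P_del = (1 − |Γ|²)·P_inc = 60.9 mW

P_reflected ≈ 7.46 mW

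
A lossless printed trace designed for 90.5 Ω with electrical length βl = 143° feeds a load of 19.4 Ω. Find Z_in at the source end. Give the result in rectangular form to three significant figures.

Z_in ≈ 29.6 − j63.4 Ω

tan(βl) = tan(143°) = -0.754
Z_in = Z_0·(Z_L + jZ_0·tanβl)/(Z_0 + jZ_L·tanβl)
     = 90.5·(19.4 − j68.2)/(90.5 − j14.6)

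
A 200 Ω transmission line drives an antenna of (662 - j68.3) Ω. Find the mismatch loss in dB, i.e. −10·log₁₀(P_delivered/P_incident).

Γ = (462 − j68.3)/(862 − j68.3), |Γ| = 0.54
|Γ|² = 0.292, so P_del/P_inc = 1 − |Γ|² = 0.708
ML = −10·log₁₀(1 − |Γ|²)

mismatch loss ≈ 1.5 dB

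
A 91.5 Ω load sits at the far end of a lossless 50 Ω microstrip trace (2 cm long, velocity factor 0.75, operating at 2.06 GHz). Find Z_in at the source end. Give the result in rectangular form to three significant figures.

Z_in ≈ 30.9 − j14.8 Ω

λ = v/f = 0.75·c / 2.06 GHz = 0.109 m
βl = 2π·l/λ = 2π × 0.183 = 65.9°
tan(βl) = tan(65.9°) = 2.24
Z_in = Z_0·(Z_L + jZ_0·tanβl)/(Z_0 + jZ_L·tanβl)
     = 50·(91.5 + j112)/(50 + j205)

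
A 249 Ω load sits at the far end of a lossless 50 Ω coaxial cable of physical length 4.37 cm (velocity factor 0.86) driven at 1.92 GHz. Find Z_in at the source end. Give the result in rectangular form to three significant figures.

λ = v/f = 0.86·c / 1.92 GHz = 0.134 m
βl = 2π·l/λ = 2π × 0.325 = 117°
tan(βl) = tan(117°) = -1.96
Z_in = Z_0·(Z_L + jZ_0·tanβl)/(Z_0 + jZ_L·tanβl)
     = 50·(249 − j97.8)/(50 − j487)

Z_in ≈ 12.5 + j24.3 Ω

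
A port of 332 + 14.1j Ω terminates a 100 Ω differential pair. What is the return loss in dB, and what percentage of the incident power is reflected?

RL ≈ 5.39 dB; 28.9% of incident power reflected

Γ = (232 + j14.1)/(432 + j14.1), |Γ| = 0.538
RL = −20·log₁₀(0.538) = 5.39 dB
P_refl/P_inc = |Γ|² = 0.289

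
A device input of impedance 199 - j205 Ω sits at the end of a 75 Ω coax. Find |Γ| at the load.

|Γ| ≈ 0.7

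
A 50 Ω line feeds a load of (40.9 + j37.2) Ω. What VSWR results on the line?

Γ = (Z_L − Z_0)/(Z_L + Z_0) = (-9.1 + j37.2)/(90.9 + j37.2)
|Γ| = 38.3/98.2 = 0.39
VSWR = (1 + |Γ|)/(1 − |Γ|) = 1.39/0.61

VSWR ≈ 2.28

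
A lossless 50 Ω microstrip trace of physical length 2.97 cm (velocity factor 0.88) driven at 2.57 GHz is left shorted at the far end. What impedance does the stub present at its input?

λ = v/f = 0.88·c / 2.57 GHz = 0.103 m
βl = 2π·l/λ = 2π × 0.289 = 104°
tan(βl) = -3.99
For a shorted stub, Z_in = jZ_0·tan(βl)

Z_in ≈ −j199 Ω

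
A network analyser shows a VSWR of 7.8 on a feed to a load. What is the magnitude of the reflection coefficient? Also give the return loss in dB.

|Γ| = (S − 1)/(S + 1) = (7.8 − 1)/(7.8 + 1) = 6.8/8.8
RL = −20·log₁₀|Γ| = −20·log₁₀(0.773)

|Γ| ≈ 0.773; return loss ≈ 2.24 dB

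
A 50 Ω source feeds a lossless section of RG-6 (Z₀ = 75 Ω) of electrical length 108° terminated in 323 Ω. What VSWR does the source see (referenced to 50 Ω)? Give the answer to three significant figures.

tan(βl) = -3.08
Z_in = Z_0·(Z_L + jZ_0·tanβl)/(Z_0 + jZ_L·tanβl) = 19.1 + j22.9 Ω
Γ_s = (Z_in − Z_s)/(Z_in + Z_s) = (-30.9 + j22.9)/(69.1 + j22.9), |Γ_s| = 0.528
VSWR = (1 + |Γ_s|)/(1 − |Γ_s|)

VSWR ≈ 3.23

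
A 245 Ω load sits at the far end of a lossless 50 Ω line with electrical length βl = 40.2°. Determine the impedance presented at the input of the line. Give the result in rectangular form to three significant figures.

tan(βl) = tan(40.2°) = 0.845
Z_in = Z_0·(Z_L + jZ_0·tanβl)/(Z_0 + jZ_L·tanβl)
     = 50·(245 + j42.3)/(50 + j207)

Z_in ≈ 23.1 − j53.6 Ω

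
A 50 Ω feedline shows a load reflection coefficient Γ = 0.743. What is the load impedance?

Z_L = Z_0·(1 + Γ)/(1 − Γ) = 50·(1.74)/(0.257)

Z_L ≈ 339 Ω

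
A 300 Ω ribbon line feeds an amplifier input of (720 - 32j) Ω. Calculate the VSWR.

Γ = (Z_L − Z_0)/(Z_L + Z_0) = (420 − j32)/(1020 − j32)
|Γ| = 421/1020 = 0.413
VSWR = (1 + |Γ|)/(1 − |Γ|) = 1.41/0.587

VSWR ≈ 2.41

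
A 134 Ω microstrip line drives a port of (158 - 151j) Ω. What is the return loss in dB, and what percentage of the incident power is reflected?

Γ = (24 − j151)/(292 − j151), |Γ| = 0.465
RL = −20·log₁₀(0.465) = 6.65 dB
P_refl/P_inc = |Γ|² = 0.216

RL ≈ 6.65 dB; 21.6% of incident power reflected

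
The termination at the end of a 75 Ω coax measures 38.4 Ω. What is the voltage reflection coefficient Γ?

Γ = -0.323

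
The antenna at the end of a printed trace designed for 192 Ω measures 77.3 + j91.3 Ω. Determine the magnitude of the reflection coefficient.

|Γ| ≈ 0.516

Γ = (Z_L − Z_0)/(Z_L + Z_0) = (-114.7 + j91.3)/(269.3 + j91.3)
|Γ| = 147/284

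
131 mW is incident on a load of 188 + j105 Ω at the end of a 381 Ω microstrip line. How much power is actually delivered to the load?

|Γ| = |(-193 + j105)/(569 + j105)| = 0.38
|Γ|² = 0.144
P_refl = |Γ|²·P_inc = 18.9 mW, P_del = (1 − |Γ|²)·P_inc = 112 mW

P_delivered ≈ 112 mW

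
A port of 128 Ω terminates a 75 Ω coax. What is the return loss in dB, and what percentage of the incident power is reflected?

RL ≈ 11.7 dB; 6.82% of incident power reflected

Γ = (128 − 75)/(128 + 75) = 0.261
RL = −20·log₁₀(0.261) = 11.7 dB
P_refl/P_inc = |Γ|² = 0.0682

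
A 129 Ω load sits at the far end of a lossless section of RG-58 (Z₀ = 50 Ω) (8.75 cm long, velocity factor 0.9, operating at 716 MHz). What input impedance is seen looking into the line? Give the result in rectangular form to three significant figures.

λ = v/f = 0.9·c / 716 MHz = 0.377 m
βl = 2π·l/λ = 2π × 0.232 = 83.5°
tan(βl) = tan(83.5°) = 8.82
Z_in = Z_0·(Z_L + jZ_0·tanβl)/(Z_0 + jZ_L·tanβl)
     = 50·(129 + j441)/(50 + j1140)

Z_in ≈ 19.6 − j4.81 Ω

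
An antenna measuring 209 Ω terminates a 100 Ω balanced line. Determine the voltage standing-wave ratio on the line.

Γ = (209 − 100)/(209 + 100) = 0.353
VSWR = (1 + 0.353)/(1 − 0.353)

VSWR ≈ 2.09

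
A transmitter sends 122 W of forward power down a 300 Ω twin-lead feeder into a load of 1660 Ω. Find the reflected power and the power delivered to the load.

P_reflected ≈ 58.7 W; P_delivered ≈ 63.3 W

Γ = (1660 − 300)/(1660 + 300) = 0.694
|Γ|² = 0.481
P_refl = |Γ|²·P_inc = 58.7 W, P_del = (1 − |Γ|²)·P_inc = 63.3 W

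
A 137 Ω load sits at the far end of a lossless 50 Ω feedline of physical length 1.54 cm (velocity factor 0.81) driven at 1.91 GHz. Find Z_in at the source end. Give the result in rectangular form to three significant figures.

Z_in ≈ 33.5 − j39.7 Ω

λ = v/f = 0.81·c / 1.91 GHz = 0.127 m
βl = 2π·l/λ = 2π × 0.121 = 43.6°
tan(βl) = tan(43.6°) = 0.951
Z_in = Z_0·(Z_L + jZ_0·tanβl)/(Z_0 + jZ_L·tanβl)
     = 50·(137 + j47.6)/(50 + j130)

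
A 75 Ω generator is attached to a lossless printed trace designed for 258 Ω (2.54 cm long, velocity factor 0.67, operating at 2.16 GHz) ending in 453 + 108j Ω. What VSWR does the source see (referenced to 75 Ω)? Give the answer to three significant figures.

λ = v/f = 0.67·c / 2.16 GHz = 0.0931 m
βl = 2π·l/λ = 2π × 0.273 = 98.3°
tan(βl) = -6.89
Z_in = Z_0·(Z_L + jZ_0·tanβl)/(Z_0 + jZ_L·tanβl) = 136 − j6.21 Ω
Γ_s = (Z_in − Z_s)/(Z_in + Z_s) = (61 − j6.21)/(211 − j6.21), |Γ_s| = 0.291
VSWR = (1 + |Γ_s|)/(1 − |Γ_s|)

VSWR ≈ 1.82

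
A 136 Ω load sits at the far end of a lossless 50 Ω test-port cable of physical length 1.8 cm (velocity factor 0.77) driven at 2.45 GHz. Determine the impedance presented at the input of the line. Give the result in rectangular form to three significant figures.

Z_in ≈ 20.7 − j16.5 Ω

λ = v/f = 0.77·c / 2.45 GHz = 0.0943 m
βl = 2π·l/λ = 2π × 0.191 = 68.7°
tan(βl) = tan(68.7°) = 2.57
Z_in = Z_0·(Z_L + jZ_0·tanβl)/(Z_0 + jZ_L·tanβl)
     = 50·(136 + j128)/(50 + j349)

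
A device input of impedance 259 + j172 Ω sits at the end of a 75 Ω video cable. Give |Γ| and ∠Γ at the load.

Γ = (Z_L − Z_0)/(Z_L + Z_0) = (184 + j172)/(334 + j172)
|Γ| = 252/376 = 0.67

Γ ≈ 0.67 ∠ 15.8°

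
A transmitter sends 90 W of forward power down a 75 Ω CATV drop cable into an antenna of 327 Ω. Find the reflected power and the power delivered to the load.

P_reflected ≈ 35.4 W; P_delivered ≈ 54.6 W

Γ = (327 − 75)/(327 + 75) = 0.627
|Γ|² = 0.393
P_refl = |Γ|²·P_inc = 35.4 W, P_del = (1 − |Γ|²)·P_inc = 54.6 W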